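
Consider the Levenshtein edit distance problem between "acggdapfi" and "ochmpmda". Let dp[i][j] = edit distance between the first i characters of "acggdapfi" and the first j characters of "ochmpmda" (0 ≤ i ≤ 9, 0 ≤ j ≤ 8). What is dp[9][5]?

   ''  o  c  h  m  p  m  d  a
''  0  1  2  3  4  5  6  7  8
 a  1  1  2  3  4  5  6  7  7
 c  2  2  1  2  3  4  5  6  7
 g  3  3  2  2  3  4  5  6  7
 g  4  4  3  3  3  4  5  6  7
 d  5  5  4  4  4  4  5  5  6
 a  6  6  5  5  5  5  5  6  5
 p  7  7  6  6  6  5  6  6  6
 f  8  8  7  7  7  6  6  7  7
 i  9  9  8  8  8  7  7  7  8

7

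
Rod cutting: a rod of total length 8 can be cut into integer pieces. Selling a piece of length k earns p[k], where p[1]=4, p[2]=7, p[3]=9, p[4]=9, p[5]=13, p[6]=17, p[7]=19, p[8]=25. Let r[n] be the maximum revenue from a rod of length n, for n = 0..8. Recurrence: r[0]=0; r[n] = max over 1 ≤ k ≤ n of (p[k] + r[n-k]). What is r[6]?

   n    0    1    2    3    4    5    6    7    8
r[n]    0    4    8   12   16   20   24   28   32

24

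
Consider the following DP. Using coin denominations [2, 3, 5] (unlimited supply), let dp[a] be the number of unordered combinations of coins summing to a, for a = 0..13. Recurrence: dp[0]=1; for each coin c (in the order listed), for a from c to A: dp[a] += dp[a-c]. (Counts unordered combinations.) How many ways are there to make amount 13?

after  coin     0     1     2     3     4     5     6     7     8     9    10    11    12    13
          2     1     0     1     0     1     0     1     0     1     0     1     0     1     0
          3     1     0     1     1     1     1     2     1     2     2     2     2     3     2
          5     1     0     1     1     1     2     2     2     3     3     4     4     5     5

5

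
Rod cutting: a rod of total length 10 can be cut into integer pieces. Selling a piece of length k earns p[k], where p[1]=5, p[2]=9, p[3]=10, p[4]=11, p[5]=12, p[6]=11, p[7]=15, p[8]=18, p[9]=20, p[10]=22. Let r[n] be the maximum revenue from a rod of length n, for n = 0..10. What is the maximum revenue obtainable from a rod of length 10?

50

   n    0    1    2    3    4    5    6    7    8    9   10
r[n]    0    5   10   15   20   25   30   35   40   45   50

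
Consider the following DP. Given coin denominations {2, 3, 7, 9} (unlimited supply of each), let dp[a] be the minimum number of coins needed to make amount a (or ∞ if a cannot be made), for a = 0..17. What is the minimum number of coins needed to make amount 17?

 a  0  1  2  3  4  5  6  7  8  9 10 11 12 13 14 15 16 17
dp  0  -  1  1  2  2  2  1  3  1  2  2  2  3  2  3  2  3
(- denotes ∞ / unreachable)

3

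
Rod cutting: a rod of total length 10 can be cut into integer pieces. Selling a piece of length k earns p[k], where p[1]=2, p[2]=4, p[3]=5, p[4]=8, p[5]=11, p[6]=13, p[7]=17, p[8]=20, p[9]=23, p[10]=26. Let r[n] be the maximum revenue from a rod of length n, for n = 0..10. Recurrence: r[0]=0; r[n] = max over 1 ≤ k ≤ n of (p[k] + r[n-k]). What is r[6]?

   n    0    1    2    3    4    5    6    7    8    9   10
r[n]    0    2    4    6    8   11   13   17   20   23   26

13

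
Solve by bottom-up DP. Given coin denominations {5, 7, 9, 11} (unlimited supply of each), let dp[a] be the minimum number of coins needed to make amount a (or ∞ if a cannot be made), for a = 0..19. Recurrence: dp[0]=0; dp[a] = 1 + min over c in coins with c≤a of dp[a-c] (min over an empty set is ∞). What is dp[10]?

 a  0  1  2  3  4  5  6  7  8  9 10 11 12 13 14 15 16 17 18 19
dp  0  -  -  -  -  1  -  1  -  1  2  1  2  -  2  3  2  3  2  3
(- denotes ∞ / unreachable)

2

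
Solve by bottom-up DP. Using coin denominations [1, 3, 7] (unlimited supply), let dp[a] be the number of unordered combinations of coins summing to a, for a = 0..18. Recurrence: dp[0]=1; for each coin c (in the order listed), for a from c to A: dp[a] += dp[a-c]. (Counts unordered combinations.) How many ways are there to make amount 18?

13

after  coin     0     1     2     3     4     5     6     7     8     9    10    11    12    13    14    15    16    17    18
          1     1     1     1     1     1     1     1     1     1     1     1     1     1     1     1     1     1     1     1
          3     1     1     1     2     2     2     3     3     3     4     4     4     5     5     5     6     6     6     7
          7     1     1     1     2     2     2     3     4     4     5     6     6     7     8     9    10    11    12    13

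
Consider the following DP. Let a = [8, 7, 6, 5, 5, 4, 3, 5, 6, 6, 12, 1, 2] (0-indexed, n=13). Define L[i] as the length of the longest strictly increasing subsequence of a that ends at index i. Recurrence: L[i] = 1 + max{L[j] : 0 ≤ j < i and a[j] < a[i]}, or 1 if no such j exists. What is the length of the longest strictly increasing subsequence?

4

   i    0    1    2    3    4    5    6    7    8    9   10   11   12
a[i]    8    7    6    5    5    4    3    5    6    6   12    1    2
L[i]    1    1    1    1    1    1    1    2    3    3    4    1    2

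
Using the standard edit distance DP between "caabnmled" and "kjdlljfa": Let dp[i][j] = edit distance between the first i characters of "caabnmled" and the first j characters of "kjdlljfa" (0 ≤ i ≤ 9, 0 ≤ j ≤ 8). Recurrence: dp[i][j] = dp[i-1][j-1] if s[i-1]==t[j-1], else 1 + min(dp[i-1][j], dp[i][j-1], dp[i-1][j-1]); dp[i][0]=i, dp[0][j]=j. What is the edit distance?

   ''  k  j  d  l  l  j  f  a
''  0  1  2  3  4  5  6  7  8
 c  1  1  2  3  4  5  6  7  8
 a  2  2  2  3  4  5  6  7  7
 a  3  3  3  3  4  5  6  7  7
 b  4  4  4  4  4  5  6  7  8
 n  5  5  5  5  5  5  6  7  8
 m  6  6  6  6  6  6  6  7  8
 l  7  7  7  7  6  6  7  7  8
 e  8  8  8  8  7  7  7  8  8
 d  9  9  9  8  8  8  8  8  9

9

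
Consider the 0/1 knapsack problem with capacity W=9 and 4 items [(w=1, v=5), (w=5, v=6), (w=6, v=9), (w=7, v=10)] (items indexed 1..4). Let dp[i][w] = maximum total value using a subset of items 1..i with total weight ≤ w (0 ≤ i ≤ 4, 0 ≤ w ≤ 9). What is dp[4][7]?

14

i\w   0   1   2   3   4   5   6   7   8   9
  0   0   0   0   0   0   0   0   0   0   0
  1   0   5   5   5   5   5   5   5   5   5
  2   0   5   5   5   5   6  11  11  11  11
  3   0   5   5   5   5   6  11  14  14  14
  4   0   5   5   5   5   6  11  14  15  15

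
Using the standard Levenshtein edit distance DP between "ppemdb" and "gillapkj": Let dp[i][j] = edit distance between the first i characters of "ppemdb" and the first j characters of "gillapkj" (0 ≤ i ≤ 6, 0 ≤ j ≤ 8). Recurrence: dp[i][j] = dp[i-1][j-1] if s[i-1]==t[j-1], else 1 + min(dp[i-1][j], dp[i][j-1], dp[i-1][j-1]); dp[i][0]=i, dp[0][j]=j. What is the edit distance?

   ''  g  i  l  l  a  p  k  j
''  0  1  2  3  4  5  6  7  8
 p  1  1  2  3  4  5  5  6  7
 p  2  2  2  3  4  5  5  6  7
 e  3  3  3  3  4  5  6  6  7
 m  4  4  4  4  4  5  6  7  7
 d  5  5  5  5  5  5  6  7  8
 b  6  6  6  6  6  6  6  7  8

8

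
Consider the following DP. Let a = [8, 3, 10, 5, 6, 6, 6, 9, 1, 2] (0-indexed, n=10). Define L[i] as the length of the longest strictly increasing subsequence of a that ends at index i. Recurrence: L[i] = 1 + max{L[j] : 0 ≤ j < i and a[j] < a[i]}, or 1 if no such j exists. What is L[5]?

   i    0    1    2    3    4    5    6    7    8    9
a[i]    8    3   10    5    6    6    6    9    1    2
L[i]    1    1    2    2    3    3    3    4    1    2

3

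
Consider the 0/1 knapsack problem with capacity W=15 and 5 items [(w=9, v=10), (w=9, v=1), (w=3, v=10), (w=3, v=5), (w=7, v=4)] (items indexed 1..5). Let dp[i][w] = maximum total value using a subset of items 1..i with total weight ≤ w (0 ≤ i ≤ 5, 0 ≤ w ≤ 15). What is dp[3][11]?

i\w   0   1   2   3   4   5   6   7   8   9  10  11  12  13  14  15
  0   0   0   0   0   0   0   0   0   0   0   0   0   0   0   0   0
  1   0   0   0   0   0   0   0   0   0  10  10  10  10  10  10  10
  2   0   0   0   0   0   0   0   0   0  10  10  10  10  10  10  10
  3   0   0   0  10  10  10  10  10  10  10  10  10  20  20  20  20
  4   0   0   0  10  10  10  15  15  15  15  15  15  20  20  20  25
  5   0   0   0  10  10  10  15  15  15  15  15  15  20  20  20  25

10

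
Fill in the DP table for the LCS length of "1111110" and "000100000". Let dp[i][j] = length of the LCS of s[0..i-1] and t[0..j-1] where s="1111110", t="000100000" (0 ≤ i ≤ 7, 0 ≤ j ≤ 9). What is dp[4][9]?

   ''  0  0  0  1  0  0  0  0  0
''  0  0  0  0  0  0  0  0  0  0
 1  0  0  0  0  1  1  1  1  1  1
 1  0  0  0  0  1  1  1  1  1  1
 1  0  0  0  0  1  1  1  1  1  1
 1  0  0  0  0  1  1  1  1  1  1
 1  0  0  0  0  1  1  1  1  1  1
 1  0  0  0  0  1  1  1  1  1  1
 0  0  1  1  1  1  2  2  2  2  2

1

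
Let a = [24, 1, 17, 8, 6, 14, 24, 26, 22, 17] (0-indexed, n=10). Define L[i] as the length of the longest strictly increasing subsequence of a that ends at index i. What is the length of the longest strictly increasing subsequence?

   i    0    1    2    3    4    5    6    7    8    9
a[i]   24    1   17    8    6   14   24   26   22   17
L[i]    1    1    2    2    2    3    4    5    4    4

5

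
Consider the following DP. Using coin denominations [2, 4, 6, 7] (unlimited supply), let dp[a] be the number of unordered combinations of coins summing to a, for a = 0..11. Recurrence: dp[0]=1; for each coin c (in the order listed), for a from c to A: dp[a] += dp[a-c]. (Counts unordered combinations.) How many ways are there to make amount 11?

after  coin     0     1     2     3     4     5     6     7     8     9    10    11
          2     1     0     1     0     1     0     1     0     1     0     1     0
          4     1     0     1     0     2     0     2     0     3     0     3     0
          6     1     0     1     0     2     0     3     0     4     0     5     0
          7     1     0     1     0     2     0     3     1     4     1     5     2

2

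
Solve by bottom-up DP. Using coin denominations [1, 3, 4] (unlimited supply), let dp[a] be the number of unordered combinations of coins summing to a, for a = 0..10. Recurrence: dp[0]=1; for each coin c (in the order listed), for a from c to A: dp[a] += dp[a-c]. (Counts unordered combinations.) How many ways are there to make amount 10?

after  coin     0     1     2     3     4     5     6     7     8     9    10
          1     1     1     1     1     1     1     1     1     1     1     1
          3     1     1     1     2     2     2     3     3     3     4     4
          4     1     1     1     2     3     3     4     5     6     7     8

8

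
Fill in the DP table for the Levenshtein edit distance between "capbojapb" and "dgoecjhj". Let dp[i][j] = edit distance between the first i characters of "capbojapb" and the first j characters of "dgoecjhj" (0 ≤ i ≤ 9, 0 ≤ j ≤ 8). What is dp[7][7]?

   ''  d  g  o  e  c  j  h  j
''  0  1  2  3  4  5  6  7  8
 c  1  1  2  3  4  4  5  6  7
 a  2  2  2  3  4  5  5  6  7
 p  3  3  3  3  4  5  6  6  7
 b  4  4  4  4  4  5  6  7  7
 o  5  5  5  4  5  5  6  7  8
 j  6  6  6  5  5  6  5  6  7
 a  7  7  7  6  6  6  6  6  7
 p  8  8  8  7  7  7  7  7  7
 b  9  9  9  8  8  8  8  8  8

6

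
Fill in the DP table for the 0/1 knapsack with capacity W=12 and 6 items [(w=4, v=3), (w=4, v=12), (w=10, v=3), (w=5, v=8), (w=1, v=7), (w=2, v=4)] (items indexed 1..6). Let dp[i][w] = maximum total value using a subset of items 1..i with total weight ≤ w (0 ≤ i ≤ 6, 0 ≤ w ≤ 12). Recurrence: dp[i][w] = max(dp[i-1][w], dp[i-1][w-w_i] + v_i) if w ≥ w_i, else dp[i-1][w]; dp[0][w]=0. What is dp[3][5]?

12

i\w   0   1   2   3   4   5   6   7   8   9  10  11  12
  0   0   0   0   0   0   0   0   0   0   0   0   0   0
  1   0   0   0   0   3   3   3   3   3   3   3   3   3
  2   0   0   0   0  12  12  12  12  15  15  15  15  15
  3   0   0   0   0  12  12  12  12  15  15  15  15  15
  4   0   0   0   0  12  12  12  12  15  20  20  20  20
  5   0   7   7   7  12  19  19  19  19  22  27  27  27
  6   0   7   7  11  12  19  19  23  23  23  27  27  31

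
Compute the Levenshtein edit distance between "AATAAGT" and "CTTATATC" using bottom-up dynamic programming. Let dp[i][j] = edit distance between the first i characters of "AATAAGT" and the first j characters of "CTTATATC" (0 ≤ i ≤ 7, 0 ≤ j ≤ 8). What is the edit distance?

5

   ''  C  T  T  A  T  A  T  C
''  0  1  2  3  4  5  6  7  8
 A  1  1  2  3  3  4  5  6  7
 A  2  2  2  3  3  4  4  5  6
 T  3  3  2  2  3  3  4  4  5
 A  4  4  3  3  2  3  3  4  5
 A  5  5  4  4  3  3  3  4  5
 G  6  6  5  5  4  4  4  4  5
 T  7  7  6  5  5  4  5  4  5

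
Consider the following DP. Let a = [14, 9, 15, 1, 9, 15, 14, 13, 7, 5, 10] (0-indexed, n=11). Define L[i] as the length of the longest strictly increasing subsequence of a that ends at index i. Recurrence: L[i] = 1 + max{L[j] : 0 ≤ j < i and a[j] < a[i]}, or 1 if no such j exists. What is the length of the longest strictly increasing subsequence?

3

   i    0    1    2    3    4    5    6    7    8    9   10
a[i]   14    9   15    1    9   15   14   13    7    5   10
L[i]    1    1    2    1    2    3    3    3    2    2    3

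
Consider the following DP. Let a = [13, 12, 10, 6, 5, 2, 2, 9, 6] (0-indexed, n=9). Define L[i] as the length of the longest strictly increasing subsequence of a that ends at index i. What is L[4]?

1

   i    0    1    2    3    4    5    6    7    8
a[i]   13   12   10    6    5    2    2    9    6
L[i]    1    1    1    1    1    1    1    2    2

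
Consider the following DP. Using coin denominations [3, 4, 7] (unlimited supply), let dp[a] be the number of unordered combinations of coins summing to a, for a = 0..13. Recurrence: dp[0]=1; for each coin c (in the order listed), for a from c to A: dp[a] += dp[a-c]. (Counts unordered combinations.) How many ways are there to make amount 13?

2

after  coin     0     1     2     3     4     5     6     7     8     9    10    11    12    13
          3     1     0     0     1     0     0     1     0     0     1     0     0     1     0
          4     1     0     0     1     1     0     1     1     1     1     1     1     2     1
          7     1     0     0     1     1     0     1     2     1     1     2     2     2     2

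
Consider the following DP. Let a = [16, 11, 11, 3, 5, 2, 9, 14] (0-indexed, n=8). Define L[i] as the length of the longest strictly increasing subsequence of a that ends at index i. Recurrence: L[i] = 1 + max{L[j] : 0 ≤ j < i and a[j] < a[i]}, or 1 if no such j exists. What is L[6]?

   i    0    1    2    3    4    5    6    7
a[i]   16   11   11    3    5    2    9   14
L[i]    1    1    1    1    2    1    3    4

3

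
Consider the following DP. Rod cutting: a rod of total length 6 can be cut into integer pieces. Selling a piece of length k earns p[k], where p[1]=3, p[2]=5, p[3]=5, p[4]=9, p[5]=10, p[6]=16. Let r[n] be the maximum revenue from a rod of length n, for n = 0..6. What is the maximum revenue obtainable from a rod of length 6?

   n    0    1    2    3    4    5    6
r[n]    0    3    6    9   12   15   18

18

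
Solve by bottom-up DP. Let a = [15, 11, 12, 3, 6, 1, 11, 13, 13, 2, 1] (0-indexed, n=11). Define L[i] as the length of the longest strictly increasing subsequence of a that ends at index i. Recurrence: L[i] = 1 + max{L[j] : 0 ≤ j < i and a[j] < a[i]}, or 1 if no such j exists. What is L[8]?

4

   i    0    1    2    3    4    5    6    7    8    9   10
a[i]   15   11   12    3    6    1   11   13   13    2    1
L[i]    1    1    2    1    2    1    3    4    4    2    1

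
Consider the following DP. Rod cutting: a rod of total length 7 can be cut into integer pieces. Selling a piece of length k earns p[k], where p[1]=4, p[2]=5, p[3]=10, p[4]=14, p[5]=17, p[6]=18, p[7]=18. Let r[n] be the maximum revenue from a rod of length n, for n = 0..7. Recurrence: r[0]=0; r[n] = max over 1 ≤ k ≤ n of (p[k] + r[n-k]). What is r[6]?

24

   n    0    1    2    3    4    5    6    7
r[n]    0    4    8   12   16   20   24   28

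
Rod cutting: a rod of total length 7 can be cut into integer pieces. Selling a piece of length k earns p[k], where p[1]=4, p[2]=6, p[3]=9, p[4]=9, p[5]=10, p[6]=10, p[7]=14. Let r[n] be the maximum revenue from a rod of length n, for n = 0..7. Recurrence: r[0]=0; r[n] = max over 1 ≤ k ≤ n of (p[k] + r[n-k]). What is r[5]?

20

   n    0    1    2    3    4    5    6    7
r[n]    0    4    8   12   16   20   24   28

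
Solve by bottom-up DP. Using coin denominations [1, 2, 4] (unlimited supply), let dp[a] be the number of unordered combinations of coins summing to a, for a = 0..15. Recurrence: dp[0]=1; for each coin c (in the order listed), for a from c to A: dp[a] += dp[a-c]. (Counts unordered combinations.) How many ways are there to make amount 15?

after  coin     0     1     2     3     4     5     6     7     8     9    10    11    12    13    14    15
          1     1     1     1     1     1     1     1     1     1     1     1     1     1     1     1     1
          2     1     1     2     2     3     3     4     4     5     5     6     6     7     7     8     8
          4     1     1     2     2     4     4     6     6     9     9    12    12    16    16    20    20

20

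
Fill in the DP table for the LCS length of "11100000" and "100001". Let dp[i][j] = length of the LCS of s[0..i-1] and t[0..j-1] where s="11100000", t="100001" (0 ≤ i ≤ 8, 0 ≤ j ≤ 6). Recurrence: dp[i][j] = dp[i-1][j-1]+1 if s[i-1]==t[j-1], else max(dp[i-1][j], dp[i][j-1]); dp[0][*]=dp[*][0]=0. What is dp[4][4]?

2

   ''  1  0  0  0  0  1
''  0  0  0  0  0  0  0
 1  0  1  1  1  1  1  1
 1  0  1  1  1  1  1  2
 1  0  1  1  1  1  1  2
 0  0  1  2  2  2  2  2
 0  0  1  2  3  3  3  3
 0  0  1  2  3  4  4  4
 0  0  1  2  3  4  5  5
 0  0  1  2  3  4  5  5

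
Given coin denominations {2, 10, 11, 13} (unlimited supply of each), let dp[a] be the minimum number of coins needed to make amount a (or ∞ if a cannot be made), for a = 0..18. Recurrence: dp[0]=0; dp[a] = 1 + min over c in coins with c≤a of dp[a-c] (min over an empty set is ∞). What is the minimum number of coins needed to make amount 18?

5

 a  0  1  2  3  4  5  6  7  8  9 10 11 12 13 14 15 16 17 18
dp  0  -  1  -  2  -  3  -  4  -  1  1  2  1  3  2  4  3  5
(- denotes ∞ / unreachable)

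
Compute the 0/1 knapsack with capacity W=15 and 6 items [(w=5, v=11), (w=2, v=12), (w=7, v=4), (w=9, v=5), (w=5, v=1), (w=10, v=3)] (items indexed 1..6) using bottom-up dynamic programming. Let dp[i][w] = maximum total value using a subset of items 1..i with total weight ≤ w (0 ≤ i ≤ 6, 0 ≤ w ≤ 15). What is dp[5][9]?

23

i\w   0   1   2   3   4   5   6   7   8   9  10  11  12  13  14  15
  0   0   0   0   0   0   0   0   0   0   0   0   0   0   0   0   0
  1   0   0   0   0   0  11  11  11  11  11  11  11  11  11  11  11
  2   0   0  12  12  12  12  12  23  23  23  23  23  23  23  23  23
  3   0   0  12  12  12  12  12  23  23  23  23  23  23  23  27  27
  4   0   0  12  12  12  12  12  23  23  23  23  23  23  23  27  27
  5   0   0  12  12  12  12  12  23  23  23  23  23  24  24  27  27
  6   0   0  12  12  12  12  12  23  23  23  23  23  24  24  27  27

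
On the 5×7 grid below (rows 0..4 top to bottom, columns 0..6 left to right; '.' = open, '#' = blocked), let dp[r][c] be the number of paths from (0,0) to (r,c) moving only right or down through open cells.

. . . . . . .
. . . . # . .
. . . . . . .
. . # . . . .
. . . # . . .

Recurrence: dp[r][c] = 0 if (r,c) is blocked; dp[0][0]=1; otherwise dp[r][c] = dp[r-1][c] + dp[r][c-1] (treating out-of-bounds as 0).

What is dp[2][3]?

10

r\c   0   1   2   3   4   5   6
  0   1   1   1   1   1   1   1
  1   1   2   3   4   0   1   2
  2   1   3   6  10  10  11  13
  3   1   4   0  10  20  31  44
  4   1   5   5   0  20  51  95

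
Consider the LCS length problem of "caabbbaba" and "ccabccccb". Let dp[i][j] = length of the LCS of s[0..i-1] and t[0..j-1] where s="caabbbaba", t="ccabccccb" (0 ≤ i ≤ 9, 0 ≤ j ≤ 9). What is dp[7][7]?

   ''  c  c  a  b  c  c  c  c  b
''  0  0  0  0  0  0  0  0  0  0
 c  0  1  1  1  1  1  1  1  1  1
 a  0  1  1  2  2  2  2  2  2  2
 a  0  1  1  2  2  2  2  2  2  2
 b  0  1  1  2  3  3  3  3  3  3
 b  0  1  1  2  3  3  3  3  3  4
 b  0  1  1  2  3  3  3  3  3  4
 a  0  1  1  2  3  3  3  3  3  4
 b  0  1  1  2  3  3  3  3  3  4
 a  0  1  1  2  3  3  3  3  3  4

3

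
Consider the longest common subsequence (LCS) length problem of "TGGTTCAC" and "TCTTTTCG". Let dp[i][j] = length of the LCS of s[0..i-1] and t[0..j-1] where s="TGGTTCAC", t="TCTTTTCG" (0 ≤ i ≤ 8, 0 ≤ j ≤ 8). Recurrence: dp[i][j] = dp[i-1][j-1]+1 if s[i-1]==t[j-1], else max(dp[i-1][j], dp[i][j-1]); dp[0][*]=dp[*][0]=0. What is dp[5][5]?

   ''  T  C  T  T  T  T  C  G
''  0  0  0  0  0  0  0  0  0
 T  0  1  1  1  1  1  1  1  1
 G  0  1  1  1  1  1  1  1  2
 G  0  1  1  1  1  1  1  1  2
 T  0  1  1  2  2  2  2  2  2
 T  0  1  1  2  3  3  3  3  3
 C  0  1  2  2  3  3  3  4  4
 A  0  1  2  2  3  3  3  4  4
 C  0  1  2  2  3  3  3  4  4

3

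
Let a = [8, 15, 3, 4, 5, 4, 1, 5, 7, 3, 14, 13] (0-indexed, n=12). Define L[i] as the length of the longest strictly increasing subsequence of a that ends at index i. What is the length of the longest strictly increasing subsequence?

5

   i    0    1    2    3    4    5    6    7    8    9   10   11
a[i]    8   15    3    4    5    4    1    5    7    3   14   13
L[i]    1    2    1    2    3    2    1    3    4    2    5    5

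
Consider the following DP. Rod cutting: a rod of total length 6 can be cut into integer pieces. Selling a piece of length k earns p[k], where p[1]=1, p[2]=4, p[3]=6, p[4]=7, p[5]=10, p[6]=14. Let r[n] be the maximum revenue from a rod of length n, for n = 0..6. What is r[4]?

   n    0    1    2    3    4    5    6
r[n]    0    1    4    6    8   10   14

8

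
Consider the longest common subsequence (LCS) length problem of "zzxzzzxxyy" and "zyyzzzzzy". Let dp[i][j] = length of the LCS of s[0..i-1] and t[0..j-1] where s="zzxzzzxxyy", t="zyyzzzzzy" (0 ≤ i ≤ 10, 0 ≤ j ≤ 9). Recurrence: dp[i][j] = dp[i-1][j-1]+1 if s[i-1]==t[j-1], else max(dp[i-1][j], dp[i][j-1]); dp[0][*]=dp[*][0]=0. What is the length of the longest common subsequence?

   ''  z  y  y  z  z  z  z  z  y
''  0  0  0  0  0  0  0  0  0  0
 z  0  1  1  1  1  1  1  1  1  1
 z  0  1  1  1  2  2  2  2  2  2
 x  0  1  1  1  2  2  2  2  2  2
 z  0  1  1  1  2  3  3  3  3  3
 z  0  1  1  1  2  3  4  4  4  4
 z  0  1  1  1  2  3  4  5  5  5
 x  0  1  1  1  2  3  4  5  5  5
 x  0  1  1  1  2  3  4  5  5  5
 y  0  1  2  2  2  3  4  5  5  6
 y  0  1  2  3  3  3  4  5  5  6

6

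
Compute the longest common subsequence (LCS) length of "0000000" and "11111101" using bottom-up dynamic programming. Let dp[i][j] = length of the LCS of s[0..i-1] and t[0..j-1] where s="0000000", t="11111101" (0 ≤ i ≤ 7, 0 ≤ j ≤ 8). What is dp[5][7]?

   ''  1  1  1  1  1  1  0  1
''  0  0  0  0  0  0  0  0  0
 0  0  0  0  0  0  0  0  1  1
 0  0  0  0  0  0  0  0  1  1
 0  0  0  0  0  0  0  0  1  1
 0  0  0  0  0  0  0  0  1  1
 0  0  0  0  0  0  0  0  1  1
 0  0  0  0  0  0  0  0  1  1
 0  0  0  0  0  0  0  0  1  1

1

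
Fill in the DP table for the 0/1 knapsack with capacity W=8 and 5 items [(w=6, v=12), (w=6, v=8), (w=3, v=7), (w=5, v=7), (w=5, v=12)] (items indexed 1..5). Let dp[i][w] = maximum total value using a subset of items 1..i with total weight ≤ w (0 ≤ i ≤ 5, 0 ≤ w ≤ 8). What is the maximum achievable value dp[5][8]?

i\w   0   1   2   3   4   5   6   7   8
  0   0   0   0   0   0   0   0   0   0
  1   0   0   0   0   0   0  12  12  12
  2   0   0   0   0   0   0  12  12  12
  3   0   0   0   7   7   7  12  12  12
  4   0   0   0   7   7   7  12  12  14
  5   0   0   0   7   7  12  12  12  19

19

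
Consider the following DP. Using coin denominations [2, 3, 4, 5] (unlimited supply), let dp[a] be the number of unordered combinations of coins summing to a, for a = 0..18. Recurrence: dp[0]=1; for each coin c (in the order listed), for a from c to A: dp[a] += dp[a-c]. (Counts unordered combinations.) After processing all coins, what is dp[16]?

after  coin     0     1     2     3     4     5     6     7     8     9    10    11    12    13    14    15    16    17    18
          2     1     0     1     0     1     0     1     0     1     0     1     0     1     0     1     0     1     0     1
          3     1     0     1     1     1     1     2     1     2     2     2     2     3     2     3     3     3     3     4
          4     1     0     1     1     2     1     3     2     4     3     5     4     7     5     8     7    10     8    12
          5     1     0     1     1     2     2     3     3     5     5     7     7    10    10    13    14    17    18    22

17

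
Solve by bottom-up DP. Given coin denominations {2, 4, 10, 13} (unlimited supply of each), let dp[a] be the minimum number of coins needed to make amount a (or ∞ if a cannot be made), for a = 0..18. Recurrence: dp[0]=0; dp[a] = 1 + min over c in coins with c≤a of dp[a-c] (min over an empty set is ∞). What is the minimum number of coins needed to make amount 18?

 a  0  1  2  3  4  5  6  7  8  9 10 11 12 13 14 15 16 17 18
dp  0  -  1  -  1  -  2  -  2  -  1  -  2  1  2  2  3  2  3
(- denotes ∞ / unreachable)

3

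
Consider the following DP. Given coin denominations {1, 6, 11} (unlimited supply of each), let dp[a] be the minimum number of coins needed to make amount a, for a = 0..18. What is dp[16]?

 a  0  1  2  3  4  5  6  7  8  9 10 11 12 13 14 15 16 17 18
dp  0  1  2  3  4  5  1  2  3  4  5  1  2  3  4  5  6  2  3

6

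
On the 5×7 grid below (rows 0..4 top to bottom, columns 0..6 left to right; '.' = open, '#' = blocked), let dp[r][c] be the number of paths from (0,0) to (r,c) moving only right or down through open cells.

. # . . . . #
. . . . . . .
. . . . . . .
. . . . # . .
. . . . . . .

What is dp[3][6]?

r\c   0   1   2   3   4   5   6
  0   1   0   0   0   0   0   0
  1   1   1   1   1   1   1   1
  2   1   2   3   4   5   6   7
  3   1   3   6  10   0   6  13
  4   1   4  10  20  20  26  39

13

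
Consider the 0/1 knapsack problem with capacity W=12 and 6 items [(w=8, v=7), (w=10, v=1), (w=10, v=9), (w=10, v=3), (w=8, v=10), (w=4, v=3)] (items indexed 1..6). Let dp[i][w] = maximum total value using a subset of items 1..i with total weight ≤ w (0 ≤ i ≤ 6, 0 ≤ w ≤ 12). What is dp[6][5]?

i\w   0   1   2   3   4   5   6   7   8   9  10  11  12
  0   0   0   0   0   0   0   0   0   0   0   0   0   0
  1   0   0   0   0   0   0   0   0   7   7   7   7   7
  2   0   0   0   0   0   0   0   0   7   7   7   7   7
  3   0   0   0   0   0   0   0   0   7   7   9   9   9
  4   0   0   0   0   0   0   0   0   7   7   9   9   9
  5   0   0   0   0   0   0   0   0  10  10  10  10  10
  6   0   0   0   0   3   3   3   3  10  10  10  10  13

3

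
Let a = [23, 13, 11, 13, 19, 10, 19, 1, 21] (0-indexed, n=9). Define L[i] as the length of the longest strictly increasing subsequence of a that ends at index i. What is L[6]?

3

   i    0    1    2    3    4    5    6    7    8
a[i]   23   13   11   13   19   10   19    1   21
L[i]    1    1    1    2    3    1    3    1    4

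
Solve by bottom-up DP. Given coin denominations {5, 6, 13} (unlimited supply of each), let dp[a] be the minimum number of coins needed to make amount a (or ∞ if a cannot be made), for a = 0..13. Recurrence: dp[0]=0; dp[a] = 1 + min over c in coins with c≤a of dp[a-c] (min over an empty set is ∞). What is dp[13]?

 a  0  1  2  3  4  5  6  7  8  9 10 11 12 13
dp  0  -  -  -  -  1  1  -  -  -  2  2  2  1
(- denotes ∞ / unreachable)

1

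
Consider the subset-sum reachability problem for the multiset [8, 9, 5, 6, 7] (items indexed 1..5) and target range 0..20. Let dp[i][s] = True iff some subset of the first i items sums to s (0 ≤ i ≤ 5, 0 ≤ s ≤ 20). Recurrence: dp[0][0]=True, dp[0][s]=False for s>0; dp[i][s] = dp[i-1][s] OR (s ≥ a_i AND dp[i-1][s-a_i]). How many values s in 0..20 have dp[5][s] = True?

i\s   0   1   2   3   4   5   6   7   8   9  10  11  12  13  14  15  16  17  18  19  20
  0   T   F   F   F   F   F   F   F   F   F   F   F   F   F   F   F   F   F   F   F   F
  1   T   F   F   F   F   F   F   F   T   F   F   F   F   F   F   F   F   F   F   F   F
  2   T   F   F   F   F   F   F   F   T   T   F   F   F   F   F   F   F   T   F   F   F
  3   T   F   F   F   F   T   F   F   T   T   F   F   F   T   T   F   F   T   F   F   F
  4   T   F   F   F   F   T   T   F   T   T   F   T   F   T   T   T   F   T   F   T   T
  5   T   F   F   F   F   T   T   T   T   T   F   T   T   T   T   T   T   T   T   T   T

16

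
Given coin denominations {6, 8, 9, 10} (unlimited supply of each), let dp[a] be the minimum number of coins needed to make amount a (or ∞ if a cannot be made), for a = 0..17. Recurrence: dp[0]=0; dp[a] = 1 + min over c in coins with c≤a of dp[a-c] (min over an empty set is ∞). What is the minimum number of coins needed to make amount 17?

 a  0  1  2  3  4  5  6  7  8  9 10 11 12 13 14 15 16 17
dp  0  -  -  -  -  -  1  -  1  1  1  -  2  -  2  2  2  2
(- denotes ∞ / unreachable)

2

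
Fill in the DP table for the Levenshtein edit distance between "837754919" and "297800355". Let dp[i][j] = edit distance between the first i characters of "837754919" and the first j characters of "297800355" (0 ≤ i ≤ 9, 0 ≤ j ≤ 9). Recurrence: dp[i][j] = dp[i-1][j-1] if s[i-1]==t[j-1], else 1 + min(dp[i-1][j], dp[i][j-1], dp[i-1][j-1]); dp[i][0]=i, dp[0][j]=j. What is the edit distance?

   ''  2  9  7  8  0  0  3  5  5
''  0  1  2  3  4  5  6  7  8  9
 8  1  1  2  3  3  4  5  6  7  8
 3  2  2  2  3  4  4  5  5  6  7
 7  3  3  3  2  3  4  5  6  6  7
 7  4  4  4  3  3  4  5  6  7  7
 5  5  5  5  4  4  4  5  6  6  7
 4  6  6  6  5  5  5  5  6  7  7
 9  7  7  6  6  6  6  6  6  7  8
 1  8  8  7  7  7  7  7  7  7  8
 9  9  9  8  8  8  8  8  8  8  8

8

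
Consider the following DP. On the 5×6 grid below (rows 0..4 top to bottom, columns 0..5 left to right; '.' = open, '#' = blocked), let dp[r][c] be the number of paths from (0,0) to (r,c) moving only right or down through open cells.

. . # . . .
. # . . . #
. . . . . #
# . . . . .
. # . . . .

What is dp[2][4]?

1

r\c   0   1   2   3   4   5
  0   1   1   0   0   0   0
  1   1   0   0   0   0   0
  2   1   1   1   1   1   0
  3   0   1   2   3   4   4
  4   0   0   2   5   9  13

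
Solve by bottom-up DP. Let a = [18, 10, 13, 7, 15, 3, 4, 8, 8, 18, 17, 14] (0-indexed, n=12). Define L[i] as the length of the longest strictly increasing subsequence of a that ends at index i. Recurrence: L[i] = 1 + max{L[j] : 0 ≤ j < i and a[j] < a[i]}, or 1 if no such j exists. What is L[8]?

3

   i    0    1    2    3    4    5    6    7    8    9   10   11
a[i]   18   10   13    7   15    3    4    8    8   18   17   14
L[i]    1    1    2    1    3    1    2    3    3    4    4    4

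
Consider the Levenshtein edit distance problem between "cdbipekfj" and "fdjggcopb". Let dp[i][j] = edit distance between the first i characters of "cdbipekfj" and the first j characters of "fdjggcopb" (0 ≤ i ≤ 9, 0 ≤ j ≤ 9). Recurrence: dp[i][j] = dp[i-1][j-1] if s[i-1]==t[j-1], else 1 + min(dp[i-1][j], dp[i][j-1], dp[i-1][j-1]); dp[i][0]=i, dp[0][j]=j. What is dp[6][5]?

5

   ''  f  d  j  g  g  c  o  p  b
''  0  1  2  3  4  5  6  7  8  9
 c  1  1  2  3  4  5  5  6  7  8
 d  2  2  1  2  3  4  5  6  7  8
 b  3  3  2  2  3  4  5  6  7  7
 i  4  4  3  3  3  4  5  6  7  8
 p  5  5  4  4  4  4  5  6  6  7
 e  6  6  5  5  5  5  5  6  7  7
 k  7  7  6  6  6  6  6  6  7  8
 f  8  7  7  7  7  7  7  7  7  8
 j  9  8  8  7  8  8  8  8  8  8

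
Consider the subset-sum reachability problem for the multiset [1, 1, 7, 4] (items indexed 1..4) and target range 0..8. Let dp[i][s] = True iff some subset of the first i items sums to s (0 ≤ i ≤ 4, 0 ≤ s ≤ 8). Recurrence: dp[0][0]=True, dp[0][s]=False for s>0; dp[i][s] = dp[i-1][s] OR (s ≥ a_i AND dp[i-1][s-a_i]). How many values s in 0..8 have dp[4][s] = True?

i\s   0   1   2   3   4   5   6   7   8
  0   T   F   F   F   F   F   F   F   F
  1   T   T   F   F   F   F   F   F   F
  2   T   T   T   F   F   F   F   F   F
  3   T   T   T   F   F   F   F   T   T
  4   T   T   T   F   T   T   T   T   T

8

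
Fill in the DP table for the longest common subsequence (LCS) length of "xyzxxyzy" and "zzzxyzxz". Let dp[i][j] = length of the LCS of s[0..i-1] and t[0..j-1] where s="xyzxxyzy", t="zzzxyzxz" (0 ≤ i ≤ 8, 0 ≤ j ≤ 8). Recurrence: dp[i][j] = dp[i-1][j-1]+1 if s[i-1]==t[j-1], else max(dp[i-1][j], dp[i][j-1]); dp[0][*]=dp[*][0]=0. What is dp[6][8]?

4

   ''  z  z  z  x  y  z  x  z
''  0  0  0  0  0  0  0  0  0
 x  0  0  0  0  1  1  1  1  1
 y  0  0  0  0  1  2  2  2  2
 z  0  1  1  1  1  2  3  3  3
 x  0  1  1  1  2  2  3  4  4
 x  0  1  1  1  2  2  3  4  4
 y  0  1  1  1  2  3  3  4  4
 z  0  1  2  2  2  3  4  4  5
 y  0  1  2  2  2  3  4  4  5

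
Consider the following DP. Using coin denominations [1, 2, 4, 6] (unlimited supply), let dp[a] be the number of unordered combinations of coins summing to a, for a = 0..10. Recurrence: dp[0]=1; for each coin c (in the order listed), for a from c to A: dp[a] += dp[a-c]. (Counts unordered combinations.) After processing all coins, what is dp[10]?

after  coin     0     1     2     3     4     5     6     7     8     9    10
          1     1     1     1     1     1     1     1     1     1     1     1
          2     1     1     2     2     3     3     4     4     5     5     6
          4     1     1     2     2     4     4     6     6     9     9    12
          6     1     1     2     2     4     4     7     7    11    11    16

16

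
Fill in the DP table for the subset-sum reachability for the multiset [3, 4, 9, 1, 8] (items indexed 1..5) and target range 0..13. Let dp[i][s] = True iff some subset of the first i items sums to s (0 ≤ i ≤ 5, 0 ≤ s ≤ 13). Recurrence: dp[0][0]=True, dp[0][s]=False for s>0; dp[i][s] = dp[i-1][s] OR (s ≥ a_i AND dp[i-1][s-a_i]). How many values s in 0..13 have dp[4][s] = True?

i\s   0   1   2   3   4   5   6   7   8   9  10  11  12  13
  0   T   F   F   F   F   F   F   F   F   F   F   F   F   F
  1   T   F   F   T   F   F   F   F   F   F   F   F   F   F
  2   T   F   F   T   T   F   F   T   F   F   F   F   F   F
  3   T   F   F   T   T   F   F   T   F   T   F   F   T   T
  4   T   T   F   T   T   T   F   T   T   T   T   F   T   T
  5   T   T   F   T   T   T   F   T   T   T   T   T   T   T

11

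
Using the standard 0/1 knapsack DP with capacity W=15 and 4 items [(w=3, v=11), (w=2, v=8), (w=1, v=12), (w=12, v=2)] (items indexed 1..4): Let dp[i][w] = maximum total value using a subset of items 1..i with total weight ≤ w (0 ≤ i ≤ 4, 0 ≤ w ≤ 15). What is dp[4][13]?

31

i\w   0   1   2   3   4   5   6   7   8   9  10  11  12  13  14  15
  0   0   0   0   0   0   0   0   0   0   0   0   0   0   0   0   0
  1   0   0   0  11  11  11  11  11  11  11  11  11  11  11  11  11
  2   0   0   8  11  11  19  19  19  19  19  19  19  19  19  19  19
  3   0  12  12  20  23  23  31  31  31  31  31  31  31  31  31  31
  4   0  12  12  20  23  23  31  31  31  31  31  31  31  31  31  31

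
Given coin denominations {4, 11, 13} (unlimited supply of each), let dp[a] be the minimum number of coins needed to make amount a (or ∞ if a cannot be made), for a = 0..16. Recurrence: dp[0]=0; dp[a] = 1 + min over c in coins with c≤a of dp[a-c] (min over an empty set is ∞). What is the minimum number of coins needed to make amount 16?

 a  0  1  2  3  4  5  6  7  8  9 10 11 12 13 14 15 16
dp  0  -  -  -  1  -  -  -  2  -  -  1  3  1  -  2  4
(- denotes ∞ / unreachable)

4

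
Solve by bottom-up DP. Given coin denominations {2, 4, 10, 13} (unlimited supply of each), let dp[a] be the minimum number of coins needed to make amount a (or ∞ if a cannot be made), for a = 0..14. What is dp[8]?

 a  0  1  2  3  4  5  6  7  8  9 10 11 12 13 14
dp  0  -  1  -  1  -  2  -  2  -  1  -  2  1  2
(- denotes ∞ / unreachable)

2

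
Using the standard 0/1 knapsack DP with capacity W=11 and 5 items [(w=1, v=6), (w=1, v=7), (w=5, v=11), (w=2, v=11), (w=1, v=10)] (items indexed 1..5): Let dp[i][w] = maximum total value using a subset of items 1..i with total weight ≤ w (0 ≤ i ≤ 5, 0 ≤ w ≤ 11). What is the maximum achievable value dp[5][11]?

45

i\w   0   1   2   3   4   5   6   7   8   9  10  11
  0   0   0   0   0   0   0   0   0   0   0   0   0
  1   0   6   6   6   6   6   6   6   6   6   6   6
  2   0   7  13  13  13  13  13  13  13  13  13  13
  3   0   7  13  13  13  13  18  24  24  24  24  24
  4   0   7  13  18  24  24  24  24  29  35  35  35
  5   0  10  17  23  28  34  34  34  34  39  45  45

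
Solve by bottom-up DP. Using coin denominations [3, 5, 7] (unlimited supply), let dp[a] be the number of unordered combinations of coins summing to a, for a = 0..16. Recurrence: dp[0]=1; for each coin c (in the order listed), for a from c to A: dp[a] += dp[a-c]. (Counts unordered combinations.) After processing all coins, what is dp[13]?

2

after  coin     0     1     2     3     4     5     6     7     8     9    10    11    12    13    14    15    16
          3     1     0     0     1     0     0     1     0     0     1     0     0     1     0     0     1     0
          5     1     0     0     1     0     1     1     0     1     1     1     1     1     1     1     2     1
          7     1     0     0     1     0     1     1     1     1     1     2     1     2     2     2     3     2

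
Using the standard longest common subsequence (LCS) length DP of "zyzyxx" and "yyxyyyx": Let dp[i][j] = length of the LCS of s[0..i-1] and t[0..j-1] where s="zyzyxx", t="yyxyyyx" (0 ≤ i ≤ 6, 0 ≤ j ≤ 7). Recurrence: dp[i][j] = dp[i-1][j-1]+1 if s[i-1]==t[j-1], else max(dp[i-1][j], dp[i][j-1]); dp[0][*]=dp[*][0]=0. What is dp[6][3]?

3

   ''  y  y  x  y  y  y  x
''  0  0  0  0  0  0  0  0
 z  0  0  0  0  0  0  0  0
 y  0  1  1  1  1  1  1  1
 z  0  1  1  1  1  1  1  1
 y  0  1  2  2  2  2  2  2
 x  0  1  2  3  3  3  3  3
 x  0  1  2  3  3  3  3  4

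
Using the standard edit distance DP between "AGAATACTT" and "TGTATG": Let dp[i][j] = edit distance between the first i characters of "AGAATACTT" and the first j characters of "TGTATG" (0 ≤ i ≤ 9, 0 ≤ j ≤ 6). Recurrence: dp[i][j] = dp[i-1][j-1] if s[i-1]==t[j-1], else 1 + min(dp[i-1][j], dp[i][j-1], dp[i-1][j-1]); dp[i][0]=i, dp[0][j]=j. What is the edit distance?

5

   ''  T  G  T  A  T  G
''  0  1  2  3  4  5  6
 A  1  1  2  3  3  4  5
 G  2  2  1  2  3  4  4
 A  3  3  2  2  2  3  4
 A  4  4  3  3  2  3  4
 T  5  4  4  3  3  2  3
 A  6  5  5  4  3  3  3
 C  7  6  6  5  4  4  4
 T  8  7  7  6  5  4  5
 T  9  8  8  7  6  5  5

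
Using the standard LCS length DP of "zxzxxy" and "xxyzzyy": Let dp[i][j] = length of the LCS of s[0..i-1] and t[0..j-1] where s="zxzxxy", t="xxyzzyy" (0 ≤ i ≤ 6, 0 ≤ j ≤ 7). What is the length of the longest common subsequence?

   ''  x  x  y  z  z  y  y
''  0  0  0  0  0  0  0  0
 z  0  0  0  0  1  1  1  1
 x  0  1  1  1  1  1  1  1
 z  0  1  1  1  2  2  2  2
 x  0  1  2  2  2  2  2  2
 x  0  1  2  2  2  2  2  2
 y  0  1  2  3  3  3  3  3

3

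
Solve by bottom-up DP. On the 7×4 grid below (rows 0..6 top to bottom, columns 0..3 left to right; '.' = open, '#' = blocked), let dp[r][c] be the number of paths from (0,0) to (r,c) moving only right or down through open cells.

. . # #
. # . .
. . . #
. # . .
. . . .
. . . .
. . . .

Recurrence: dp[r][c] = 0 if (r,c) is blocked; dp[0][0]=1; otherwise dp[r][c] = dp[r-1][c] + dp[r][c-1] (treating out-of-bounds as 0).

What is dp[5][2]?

4

r\c   0   1   2   3
  0   1   1   0   0
  1   1   0   0   0
  2   1   1   1   0
  3   1   0   1   1
  4   1   1   2   3
  5   1   2   4   7
  6   1   3   7  14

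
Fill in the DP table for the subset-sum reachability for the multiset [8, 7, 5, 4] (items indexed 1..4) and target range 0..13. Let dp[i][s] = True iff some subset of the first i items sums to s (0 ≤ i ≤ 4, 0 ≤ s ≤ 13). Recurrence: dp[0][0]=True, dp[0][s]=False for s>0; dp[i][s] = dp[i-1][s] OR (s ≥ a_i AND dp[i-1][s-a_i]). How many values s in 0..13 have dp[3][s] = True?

i\s   0   1   2   3   4   5   6   7   8   9  10  11  12  13
  0   T   F   F   F   F   F   F   F   F   F   F   F   F   F
  1   T   F   F   F   F   F   F   F   T   F   F   F   F   F
  2   T   F   F   F   F   F   F   T   T   F   F   F   F   F
  3   T   F   F   F   F   T   F   T   T   F   F   F   T   T
  4   T   F   F   F   T   T   F   T   T   T   F   T   T   T

6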